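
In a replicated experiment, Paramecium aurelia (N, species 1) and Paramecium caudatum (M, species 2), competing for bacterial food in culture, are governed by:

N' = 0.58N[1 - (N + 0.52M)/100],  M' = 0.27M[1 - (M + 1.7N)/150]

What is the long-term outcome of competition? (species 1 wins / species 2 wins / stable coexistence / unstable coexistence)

species 1 excludes species 2

Compare the nullcline intercepts: K1/α12 = 100/0.52 = 192 > K2 = 150; K2/α21 = 150/1.7 = 88.2 < K1 = 100.
Since the inequalities point opposite ways, species 1 can invade but species 2 cannot.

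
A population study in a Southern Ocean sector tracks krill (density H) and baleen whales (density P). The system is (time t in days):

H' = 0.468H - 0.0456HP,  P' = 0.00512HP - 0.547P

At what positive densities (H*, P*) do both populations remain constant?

H* ≈ 107, P* ≈ 10.3

Set dP/dt = 0 with P > 0: 0.00512H - 0.547 = 0, so H* = 0.547/0.00512 = 107.
Set dH/dt = 0 with H > 0: 0.468 - 0.0456P = 0, so P* = 0.468/0.0456 = 10.3.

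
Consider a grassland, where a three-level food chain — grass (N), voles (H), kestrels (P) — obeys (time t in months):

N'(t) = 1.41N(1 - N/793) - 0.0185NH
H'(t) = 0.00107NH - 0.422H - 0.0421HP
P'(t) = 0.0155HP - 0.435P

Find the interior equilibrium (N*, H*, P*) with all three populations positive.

From dP/dt = 0: 0.0155H* = 0.435, so H* = 28.1.
From dN/dt = 0: 1.41(1 - N*/793) = 0.0185·28.1, giving N* = 793·(1 - 0.368) = 501.
From dH/dt = 0: 0.00107·501 - 0.422 = 0.0421P*, so P* = 0.114/0.0421 = 2.71.

N* ≈ 501, H* ≈ 28.1, P* ≈ 2.71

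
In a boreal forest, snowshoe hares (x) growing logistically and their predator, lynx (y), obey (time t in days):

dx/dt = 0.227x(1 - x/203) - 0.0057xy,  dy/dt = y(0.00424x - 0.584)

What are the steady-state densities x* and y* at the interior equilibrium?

x* ≈ 138, y* ≈ 12.8

From dy/dt = 0 with y > 0: 0.00424x* = 0.584, so x* = 138.
Substitute into dx/dt = 0: 0.227(1 - 138/203) = 0.0057y*.
The bracket is 0.321, giving y* = 0.073/0.0057 = 12.8.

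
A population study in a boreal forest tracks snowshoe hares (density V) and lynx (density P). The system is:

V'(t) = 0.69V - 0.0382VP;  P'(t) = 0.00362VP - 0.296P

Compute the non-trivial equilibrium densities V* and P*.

V* ≈ 81.8, P* ≈ 18.1

Set dP/dt = 0 with P > 0: 0.00362V - 0.296 = 0, so V* = 0.296/0.00362 = 81.8.
Set dV/dt = 0 with V > 0: 0.69 - 0.0382P = 0, so P* = 0.69/0.0382 = 18.1.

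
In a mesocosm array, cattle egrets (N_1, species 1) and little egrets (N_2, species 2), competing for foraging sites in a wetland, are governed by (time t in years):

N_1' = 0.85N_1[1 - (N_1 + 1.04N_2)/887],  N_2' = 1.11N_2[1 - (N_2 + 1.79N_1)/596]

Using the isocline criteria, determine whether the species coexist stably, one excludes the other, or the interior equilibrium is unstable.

species 1 excludes species 2

Compare the nullcline intercepts: K1/α12 = 887/1.04 = 853 > K2 = 596; K2/α21 = 596/1.79 = 333 < K1 = 887.
Since the inequalities point opposite ways, species 1 can invade but species 2 cannot.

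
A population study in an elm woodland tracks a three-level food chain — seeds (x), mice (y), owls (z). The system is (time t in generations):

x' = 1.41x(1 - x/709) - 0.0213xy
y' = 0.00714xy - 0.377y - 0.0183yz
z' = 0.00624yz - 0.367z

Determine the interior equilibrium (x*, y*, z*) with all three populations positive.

x* ≈ 79.1, y* ≈ 58.8, z* ≈ 10.3

From dz/dt = 0: 0.00624y* = 0.367, so y* = 58.8.
From dx/dt = 0: 1.41(1 - x*/709) = 0.0213·58.8, giving x* = 709·(1 - 0.888) = 79.1.
From dy/dt = 0: 0.00714·79.1 - 0.377 = 0.0183z*, so z* = 0.188/0.0183 = 10.3.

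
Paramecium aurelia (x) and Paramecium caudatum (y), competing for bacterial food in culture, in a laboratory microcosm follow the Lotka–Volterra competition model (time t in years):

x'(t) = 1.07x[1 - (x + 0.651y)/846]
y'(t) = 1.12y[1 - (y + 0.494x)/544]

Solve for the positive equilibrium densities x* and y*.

Setting both brackets to zero gives the nullclines x + 0.651y = 846 and 0.494x + y = 544.
Substituting y = 544 - 0.494x into the first: x(1 - 0.651·0.494) = 846 - 0.651·544.
So x* = 492/0.678 = 725, and then y* = 544 - 0.494·725 = 186.

x* ≈ 725, y* ≈ 186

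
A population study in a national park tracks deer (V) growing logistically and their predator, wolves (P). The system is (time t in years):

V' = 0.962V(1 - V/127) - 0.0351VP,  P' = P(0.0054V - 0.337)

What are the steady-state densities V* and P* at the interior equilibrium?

V* ≈ 62.4, P* ≈ 13.9

From dP/dt = 0 with P > 0: 0.0054V* = 0.337, so V* = 62.4.
Substitute into dV/dt = 0: 0.962(1 - 62.4/127) = 0.0351P*.
The bracket is 0.509, giving P* = 0.489/0.0351 = 13.9.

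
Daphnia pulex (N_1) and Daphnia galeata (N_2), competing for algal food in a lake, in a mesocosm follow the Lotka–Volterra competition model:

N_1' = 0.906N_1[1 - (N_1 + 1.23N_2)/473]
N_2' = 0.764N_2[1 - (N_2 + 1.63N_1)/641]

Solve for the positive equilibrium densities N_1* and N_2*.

N_1* ≈ 314, N_2* ≈ 129

Setting both brackets to zero gives the nullclines N_1 + 1.23N_2 = 473 and 1.63N_1 + N_2 = 641.
Substituting N_2 = 641 - 1.63N_1 into the first: N_1(1 - 1.23·1.63) = 473 - 1.23·641.
So N_1* = -315/-1 = 314, and then N_2* = 641 - 1.63·314 = 129.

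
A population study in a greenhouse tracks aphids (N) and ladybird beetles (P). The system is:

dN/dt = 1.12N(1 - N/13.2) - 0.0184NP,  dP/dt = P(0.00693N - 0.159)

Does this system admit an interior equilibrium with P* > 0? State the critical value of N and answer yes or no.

Threshold N = 22.9; K < 22.9, so no, the predator goes extinct.

The predator equation gives dP/dt > 0 only when N > 0.159/0.00693 = 22.9.
Without the predator, N → K = 13.2. Since 13.2 < 22.9, the predator cannot invade.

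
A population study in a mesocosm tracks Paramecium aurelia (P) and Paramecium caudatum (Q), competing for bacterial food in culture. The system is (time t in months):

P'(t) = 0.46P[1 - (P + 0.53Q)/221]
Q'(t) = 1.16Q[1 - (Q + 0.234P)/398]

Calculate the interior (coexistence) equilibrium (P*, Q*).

P* ≈ 11.5, Q* ≈ 395

Setting both brackets to zero gives the nullclines P + 0.53Q = 221 and 0.234P + Q = 398.
Substituting Q = 398 - 0.234P into the first: P(1 - 0.53·0.234) = 221 - 0.53·398.
So P* = 10.1/0.876 = 11.5, and then Q* = 398 - 0.234·11.5 = 395.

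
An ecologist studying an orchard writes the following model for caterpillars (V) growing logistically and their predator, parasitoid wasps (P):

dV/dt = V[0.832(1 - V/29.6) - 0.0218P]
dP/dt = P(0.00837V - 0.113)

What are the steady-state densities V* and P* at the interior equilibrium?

From dP/dt = 0 with P > 0: 0.00837V* = 0.113, so V* = 13.5.
Substitute into dV/dt = 0: 0.832(1 - 13.5/29.6) = 0.0218P*.
The bracket is 0.544, giving P* = 0.453/0.0218 = 20.8.

V* ≈ 13.5, P* ≈ 20.8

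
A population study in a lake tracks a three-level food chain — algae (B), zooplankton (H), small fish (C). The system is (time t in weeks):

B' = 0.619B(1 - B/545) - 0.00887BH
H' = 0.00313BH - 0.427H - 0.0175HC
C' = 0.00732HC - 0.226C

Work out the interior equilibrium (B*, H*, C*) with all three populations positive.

From dC/dt = 0: 0.00732H* = 0.226, so H* = 30.9.
From dB/dt = 0: 0.619(1 - B*/545) = 0.00887·30.9, giving B* = 545·(1 - 0.442) = 304.
From dH/dt = 0: 0.00313·304 - 0.427 = 0.0175C*, so C* = 0.524/0.0175 = 30.

B* ≈ 304, H* ≈ 30.9, C* ≈ 30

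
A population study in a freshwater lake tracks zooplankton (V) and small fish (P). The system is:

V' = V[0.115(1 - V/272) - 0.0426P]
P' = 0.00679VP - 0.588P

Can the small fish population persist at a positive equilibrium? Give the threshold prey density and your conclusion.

Threshold V = 86.6; K > 86.6, so yes, the predator persists.

The predator equation gives dP/dt > 0 only when V > 0.588/0.00679 = 86.6.
Without the predator, V → K = 272. Since 272 > 86.6, the predator can invade and persist.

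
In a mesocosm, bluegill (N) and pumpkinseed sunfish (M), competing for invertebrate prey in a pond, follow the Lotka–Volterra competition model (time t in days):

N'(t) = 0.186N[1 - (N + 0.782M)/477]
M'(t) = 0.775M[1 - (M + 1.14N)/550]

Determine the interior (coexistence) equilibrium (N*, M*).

N* ≈ 432, M* ≈ 57.3

Setting both brackets to zero gives the nullclines N + 0.782M = 477 and 1.14N + M = 550.
Substituting M = 550 - 1.14N into the first: N(1 - 0.782·1.14) = 477 - 0.782·550.
So N* = 46.9/0.109 = 432, and then M* = 550 - 1.14·432 = 57.3.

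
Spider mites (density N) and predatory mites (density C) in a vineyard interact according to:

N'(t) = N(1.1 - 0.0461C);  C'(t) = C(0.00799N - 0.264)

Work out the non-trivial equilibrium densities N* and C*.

N* ≈ 33, C* ≈ 23.9

Set dC/dt = 0 with C > 0: 0.00799N - 0.264 = 0, so N* = 0.264/0.00799 = 33.
Set dN/dt = 0 with N > 0: 1.1 - 0.0461C = 0, so C* = 1.1/0.0461 = 23.9.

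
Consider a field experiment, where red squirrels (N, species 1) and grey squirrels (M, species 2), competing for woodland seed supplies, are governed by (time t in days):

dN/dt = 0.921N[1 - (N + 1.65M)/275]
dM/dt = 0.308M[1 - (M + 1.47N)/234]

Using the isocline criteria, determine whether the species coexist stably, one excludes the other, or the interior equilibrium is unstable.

Compare the nullcline intercepts: K1/α12 = 275/1.65 = 167 < K2 = 234; K2/α21 = 234/1.47 = 159 < K1 = 275.
Since both are reversed, neither can invade when rare; the interior point is a saddle.

unstable coexistence (outcome depends on initial conditions)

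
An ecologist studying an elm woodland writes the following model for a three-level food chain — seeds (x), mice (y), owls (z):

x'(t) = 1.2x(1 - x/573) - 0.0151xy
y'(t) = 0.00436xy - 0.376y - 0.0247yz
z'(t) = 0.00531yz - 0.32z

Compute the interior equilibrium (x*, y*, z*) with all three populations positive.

x* ≈ 138, y* ≈ 60.3, z* ≈ 9.22

From dz/dt = 0: 0.00531y* = 0.32, so y* = 60.3.
From dx/dt = 0: 1.2(1 - x*/573) = 0.0151·60.3, giving x* = 573·(1 - 0.758) = 138.
From dy/dt = 0: 0.00436·138 - 0.376 = 0.0247z*, so z* = 0.228/0.0247 = 9.22.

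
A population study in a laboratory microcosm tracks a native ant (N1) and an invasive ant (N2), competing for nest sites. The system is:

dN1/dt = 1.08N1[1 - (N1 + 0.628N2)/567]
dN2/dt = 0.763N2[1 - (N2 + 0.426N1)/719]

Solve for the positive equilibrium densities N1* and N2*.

Setting both brackets to zero gives the nullclines N1 + 0.628N2 = 567 and 0.426N1 + N2 = 719.
Substituting N2 = 719 - 0.426N1 into the first: N1(1 - 0.628·0.426) = 567 - 0.628·719.
So N1* = 115/0.732 = 158, and then N2* = 719 - 0.426·158 = 652.

N1* ≈ 158, N2* ≈ 652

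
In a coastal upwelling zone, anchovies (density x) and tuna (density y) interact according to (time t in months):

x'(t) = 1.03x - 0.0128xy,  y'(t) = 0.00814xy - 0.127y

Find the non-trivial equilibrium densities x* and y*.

Set dy/dt = 0 with y > 0: 0.00814x - 0.127 = 0, so x* = 0.127/0.00814 = 15.6.
Set dx/dt = 0 with x > 0: 1.03 - 0.0128y = 0, so y* = 1.03/0.0128 = 80.5.

x* ≈ 15.6, y* ≈ 80.5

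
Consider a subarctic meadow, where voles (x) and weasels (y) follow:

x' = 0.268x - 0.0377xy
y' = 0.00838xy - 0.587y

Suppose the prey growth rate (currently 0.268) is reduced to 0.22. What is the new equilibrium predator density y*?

At the interior fixed point, setting dx/dt = 0 with x > 0 fixes y* = (prey growth rate)/(xy coefficient) — independent of the other coefficients.
With the change, y* = 0.22/0.0377 = 5.84; it falls from 7.11.

y* ≈ 5.84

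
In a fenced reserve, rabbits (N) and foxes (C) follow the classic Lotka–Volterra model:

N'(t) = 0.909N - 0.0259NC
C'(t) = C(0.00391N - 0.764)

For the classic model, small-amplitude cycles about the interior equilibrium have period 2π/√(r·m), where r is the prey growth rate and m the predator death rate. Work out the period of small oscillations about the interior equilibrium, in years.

T ≈ 7.54 years

Here r = 0.909 and m = 0.764, so r·m = 0.694.
ω = √0.694 = 0.833 per year, hence T = 2π/ω ≈ 7.54 years.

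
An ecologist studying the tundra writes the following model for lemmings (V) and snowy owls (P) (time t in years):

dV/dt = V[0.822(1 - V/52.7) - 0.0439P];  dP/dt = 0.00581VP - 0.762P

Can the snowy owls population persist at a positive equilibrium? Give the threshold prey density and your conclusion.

The predator equation gives dP/dt > 0 only when V > 0.762/0.00581 = 131.
Without the predator, V → K = 52.7. Since 52.7 < 131, the predator cannot invade.

Threshold V = 131; K < 131, so no, the predator goes extinct.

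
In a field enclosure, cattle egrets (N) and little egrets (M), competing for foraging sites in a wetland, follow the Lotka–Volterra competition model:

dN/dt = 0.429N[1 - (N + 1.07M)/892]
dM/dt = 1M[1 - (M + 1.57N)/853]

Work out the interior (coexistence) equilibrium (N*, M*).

Setting both brackets to zero gives the nullclines N + 1.07M = 892 and 1.57N + M = 853.
Substituting M = 853 - 1.57N into the first: N(1 - 1.07·1.57) = 892 - 1.07·853.
So N* = -20.7/-0.68 = 30.5, and then M* = 853 - 1.57·30.5 = 805.

N* ≈ 30.5, M* ≈ 805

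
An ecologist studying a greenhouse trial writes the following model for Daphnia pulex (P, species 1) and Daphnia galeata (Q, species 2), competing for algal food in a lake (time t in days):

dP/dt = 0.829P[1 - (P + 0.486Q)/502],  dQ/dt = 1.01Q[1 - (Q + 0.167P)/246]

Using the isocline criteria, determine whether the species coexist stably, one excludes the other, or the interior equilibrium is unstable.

Compare the nullcline intercepts: K1/α12 = 502/0.486 = 1030 > K2 = 246; K2/α21 = 246/0.167 = 1470 > K1 = 502.
Since both inequalities hold, each species can invade when rare, so the interior equilibrium is stable.

stable coexistence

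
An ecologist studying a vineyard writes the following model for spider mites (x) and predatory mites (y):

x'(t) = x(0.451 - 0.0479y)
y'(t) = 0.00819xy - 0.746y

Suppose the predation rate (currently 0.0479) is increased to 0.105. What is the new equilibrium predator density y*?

y* ≈ 4.3

At the interior fixed point, setting dx/dt = 0 with x > 0 fixes y* = (prey growth rate)/(xy coefficient) — independent of the other coefficients.
With the change, y* = 0.451/0.105 = 4.3; it falls from 9.42.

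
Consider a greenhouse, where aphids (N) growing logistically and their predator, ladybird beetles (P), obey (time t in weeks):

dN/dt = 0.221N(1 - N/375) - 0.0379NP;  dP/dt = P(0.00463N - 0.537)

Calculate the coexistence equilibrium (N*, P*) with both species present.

N* ≈ 116, P* ≈ 4.03

From dP/dt = 0 with P > 0: 0.00463N* = 0.537, so N* = 116.
Substitute into dN/dt = 0: 0.221(1 - 116/375) = 0.0379P*.
The bracket is 0.691, giving P* = 0.153/0.0379 = 4.03.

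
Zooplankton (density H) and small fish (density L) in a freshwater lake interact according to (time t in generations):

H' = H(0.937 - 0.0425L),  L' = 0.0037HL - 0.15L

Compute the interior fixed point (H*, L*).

Set dL/dt = 0 with L > 0: 0.0037H - 0.15 = 0, so H* = 0.15/0.0037 = 40.5.
Set dH/dt = 0 with H > 0: 0.937 - 0.0425L = 0, so L* = 0.937/0.0425 = 22.

H* ≈ 40.5, L* ≈ 22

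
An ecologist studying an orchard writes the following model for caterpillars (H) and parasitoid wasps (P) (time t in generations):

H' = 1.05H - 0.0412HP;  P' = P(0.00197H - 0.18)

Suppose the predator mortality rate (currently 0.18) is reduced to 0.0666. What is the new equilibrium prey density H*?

At the interior fixed point, setting dP/dt = 0 with P > 0 fixes H* = (predator death rate)/(HP coefficient) — independent of the other coefficients.
With the change, H* = 0.0666/0.00197 = 33.8; it falls from 91.4.

H* ≈ 33.8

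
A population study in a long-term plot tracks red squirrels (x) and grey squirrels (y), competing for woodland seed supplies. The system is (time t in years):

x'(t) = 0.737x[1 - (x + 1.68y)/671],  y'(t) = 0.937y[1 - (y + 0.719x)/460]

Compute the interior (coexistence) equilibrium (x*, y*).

Setting both brackets to zero gives the nullclines x + 1.68y = 671 and 0.719x + y = 460.
Substituting y = 460 - 0.719x into the first: x(1 - 1.68·0.719) = 671 - 1.68·460.
So x* = -102/-0.208 = 490, and then y* = 460 - 0.719·490 = 108.

x* ≈ 490, y* ≈ 108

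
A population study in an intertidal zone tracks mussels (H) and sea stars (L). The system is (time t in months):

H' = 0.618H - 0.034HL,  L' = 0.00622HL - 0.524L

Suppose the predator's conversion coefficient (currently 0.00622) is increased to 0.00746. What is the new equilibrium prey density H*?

H* ≈ 70.2

At the interior fixed point, setting dL/dt = 0 with L > 0 fixes H* = (predator death rate)/(HL coefficient) — independent of the other coefficients.
With the change, H* = 0.524/0.00746 = 70.2; it falls from 84.2.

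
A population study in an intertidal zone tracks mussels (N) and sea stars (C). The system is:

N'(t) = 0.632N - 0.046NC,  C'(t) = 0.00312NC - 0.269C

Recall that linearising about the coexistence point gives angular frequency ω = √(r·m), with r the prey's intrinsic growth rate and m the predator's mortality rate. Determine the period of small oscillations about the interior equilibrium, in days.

Here r = 0.632 and m = 0.269, so r·m = 0.17.
ω = √0.17 = 0.412 per day, hence T = 2π/ω ≈ 15.2 days.

T ≈ 15.2 days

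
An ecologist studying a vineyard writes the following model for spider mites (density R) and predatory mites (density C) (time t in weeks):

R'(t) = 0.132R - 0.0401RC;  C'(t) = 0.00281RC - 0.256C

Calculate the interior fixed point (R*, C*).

Set dC/dt = 0 with C > 0: 0.00281R - 0.256 = 0, so R* = 0.256/0.00281 = 91.1.
Set dR/dt = 0 with R > 0: 0.132 - 0.0401C = 0, so C* = 0.132/0.0401 = 3.29.

R* ≈ 91.1, C* ≈ 3.29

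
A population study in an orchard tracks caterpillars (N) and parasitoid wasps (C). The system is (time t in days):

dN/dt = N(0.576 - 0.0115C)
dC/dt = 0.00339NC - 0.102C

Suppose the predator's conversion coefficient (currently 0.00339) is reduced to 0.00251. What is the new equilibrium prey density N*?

N* ≈ 40.6

At the interior fixed point, setting dC/dt = 0 with C > 0 fixes N* = (predator death rate)/(NC coefficient) — independent of the other coefficients.
With the change, N* = 0.102/0.00251 = 40.6; it rises from 30.1.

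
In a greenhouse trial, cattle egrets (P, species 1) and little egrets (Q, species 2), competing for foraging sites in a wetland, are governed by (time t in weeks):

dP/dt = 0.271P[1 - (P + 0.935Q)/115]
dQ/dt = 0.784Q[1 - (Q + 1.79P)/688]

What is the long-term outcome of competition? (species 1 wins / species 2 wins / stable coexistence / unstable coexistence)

species 2 excludes species 1

Compare the nullcline intercepts: K1/α12 = 115/0.935 = 123 < K2 = 688; K2/α21 = 688/1.79 = 384 > K1 = 115.
Since the inequalities point opposite ways, species 2 can invade but species 1 cannot.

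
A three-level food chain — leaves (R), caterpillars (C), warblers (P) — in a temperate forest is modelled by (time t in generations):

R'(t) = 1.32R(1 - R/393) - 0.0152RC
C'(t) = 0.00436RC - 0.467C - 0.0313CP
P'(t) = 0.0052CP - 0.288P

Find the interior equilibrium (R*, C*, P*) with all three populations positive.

R* ≈ 142, C* ≈ 55.4, P* ≈ 4.91

From dP/dt = 0: 0.0052C* = 0.288, so C* = 55.4.
From dR/dt = 0: 1.32(1 - R*/393) = 0.0152·55.4, giving R* = 393·(1 - 0.638) = 142.
From dC/dt = 0: 0.00436·142 - 0.467 = 0.0313P*, so P* = 0.154/0.0313 = 4.91.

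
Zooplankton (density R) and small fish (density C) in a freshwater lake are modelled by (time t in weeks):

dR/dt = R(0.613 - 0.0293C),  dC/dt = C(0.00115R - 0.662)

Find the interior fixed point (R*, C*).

Set dC/dt = 0 with C > 0: 0.00115R - 0.662 = 0, so R* = 0.662/0.00115 = 576.
Set dR/dt = 0 with R > 0: 0.613 - 0.0293C = 0, so C* = 0.613/0.0293 = 20.9.

R* ≈ 576, C* ≈ 20.9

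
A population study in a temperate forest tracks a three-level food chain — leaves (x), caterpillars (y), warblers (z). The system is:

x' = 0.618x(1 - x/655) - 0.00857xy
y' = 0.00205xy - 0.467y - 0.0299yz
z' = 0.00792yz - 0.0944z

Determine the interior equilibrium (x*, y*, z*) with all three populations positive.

x* ≈ 547, y* ≈ 11.9, z* ≈ 21.9

From dz/dt = 0: 0.00792y* = 0.0944, so y* = 11.9.
From dx/dt = 0: 0.618(1 - x*/655) = 0.00857·11.9, giving x* = 655·(1 - 0.165) = 547.
From dy/dt = 0: 0.00205·547 - 0.467 = 0.0299z*, so z* = 0.654/0.0299 = 21.9.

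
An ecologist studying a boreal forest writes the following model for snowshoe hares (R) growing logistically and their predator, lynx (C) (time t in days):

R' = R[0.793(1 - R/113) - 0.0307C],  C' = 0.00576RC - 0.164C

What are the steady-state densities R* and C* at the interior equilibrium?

R* ≈ 28.5, C* ≈ 19.3

From dC/dt = 0 with C > 0: 0.00576R* = 0.164, so R* = 28.5.
Substitute into dR/dt = 0: 0.793(1 - 28.5/113) = 0.0307C*.
The bracket is 0.748, giving C* = 0.593/0.0307 = 19.3.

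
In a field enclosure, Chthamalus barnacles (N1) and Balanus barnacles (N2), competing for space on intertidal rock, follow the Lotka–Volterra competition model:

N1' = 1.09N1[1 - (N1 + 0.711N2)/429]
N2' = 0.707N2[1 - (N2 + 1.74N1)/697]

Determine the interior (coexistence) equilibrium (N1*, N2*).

N1* ≈ 281, N2* ≈ 209

Setting both brackets to zero gives the nullclines N1 + 0.711N2 = 429 and 1.74N1 + N2 = 697.
Substituting N2 = 697 - 1.74N1 into the first: N1(1 - 0.711·1.74) = 429 - 0.711·697.
So N1* = -66.6/-0.237 = 281, and then N2* = 697 - 1.74·281 = 209.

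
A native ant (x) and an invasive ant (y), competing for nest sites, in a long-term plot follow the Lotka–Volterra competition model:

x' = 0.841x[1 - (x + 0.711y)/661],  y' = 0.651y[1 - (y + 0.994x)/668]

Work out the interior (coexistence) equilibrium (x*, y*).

Setting both brackets to zero gives the nullclines x + 0.711y = 661 and 0.994x + y = 668.
Substituting y = 668 - 0.994x into the first: x(1 - 0.711·0.994) = 661 - 0.711·668.
So x* = 186/0.293 = 634, and then y* = 668 - 0.994·634 = 37.4.

x* ≈ 634, y* ≈ 37.4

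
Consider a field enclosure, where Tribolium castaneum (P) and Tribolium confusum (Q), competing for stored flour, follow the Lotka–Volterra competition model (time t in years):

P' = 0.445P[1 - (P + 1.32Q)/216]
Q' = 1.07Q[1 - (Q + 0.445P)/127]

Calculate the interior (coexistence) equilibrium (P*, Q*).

Setting both brackets to zero gives the nullclines P + 1.32Q = 216 and 0.445P + Q = 127.
Substituting Q = 127 - 0.445P into the first: P(1 - 1.32·0.445) = 216 - 1.32·127.
So P* = 48.4/0.413 = 117, and then Q* = 127 - 0.445·117 = 74.8.

P* ≈ 117, Q* ≈ 74.8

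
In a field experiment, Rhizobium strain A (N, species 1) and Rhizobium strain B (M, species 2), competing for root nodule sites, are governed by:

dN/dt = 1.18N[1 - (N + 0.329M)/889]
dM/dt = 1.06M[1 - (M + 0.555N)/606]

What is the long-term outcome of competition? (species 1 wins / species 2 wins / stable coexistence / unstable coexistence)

Compare the nullcline intercepts: K1/α12 = 889/0.329 = 2700 > K2 = 606; K2/α21 = 606/0.555 = 1090 > K1 = 889.
Since both inequalities hold, each species can invade when rare, so the interior equilibrium is stable.

stable coexistence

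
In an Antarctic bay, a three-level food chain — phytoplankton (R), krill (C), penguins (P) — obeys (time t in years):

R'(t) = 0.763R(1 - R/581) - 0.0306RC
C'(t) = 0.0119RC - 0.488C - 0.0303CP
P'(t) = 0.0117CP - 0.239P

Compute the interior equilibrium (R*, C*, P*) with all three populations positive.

R* ≈ 105, C* ≈ 20.4, P* ≈ 25.1

From dP/dt = 0: 0.0117C* = 0.239, so C* = 20.4.
From dR/dt = 0: 0.763(1 - R*/581) = 0.0306·20.4, giving R* = 581·(1 - 0.819) = 105.
From dC/dt = 0: 0.0119·105 - 0.488 = 0.0303P*, so P* = 0.762/0.0303 = 25.1.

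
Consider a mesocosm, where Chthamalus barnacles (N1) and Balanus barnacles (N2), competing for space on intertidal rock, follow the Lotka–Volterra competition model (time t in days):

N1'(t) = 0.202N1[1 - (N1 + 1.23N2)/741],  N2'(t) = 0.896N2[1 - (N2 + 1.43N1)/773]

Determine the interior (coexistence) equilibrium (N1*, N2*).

N1* ≈ 276, N2* ≈ 378

Setting both brackets to zero gives the nullclines N1 + 1.23N2 = 741 and 1.43N1 + N2 = 773.
Substituting N2 = 773 - 1.43N1 into the first: N1(1 - 1.23·1.43) = 741 - 1.23·773.
So N1* = -210/-0.759 = 276, and then N2* = 773 - 1.43·276 = 378.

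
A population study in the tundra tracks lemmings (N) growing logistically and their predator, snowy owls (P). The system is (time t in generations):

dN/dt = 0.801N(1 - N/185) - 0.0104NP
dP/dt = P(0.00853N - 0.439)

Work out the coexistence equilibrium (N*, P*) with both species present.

From dP/dt = 0 with P > 0: 0.00853N* = 0.439, so N* = 51.5.
Substitute into dN/dt = 0: 0.801(1 - 51.5/185) = 0.0104P*.
The bracket is 0.722, giving P* = 0.578/0.0104 = 55.6.

N* ≈ 51.5, P* ≈ 55.6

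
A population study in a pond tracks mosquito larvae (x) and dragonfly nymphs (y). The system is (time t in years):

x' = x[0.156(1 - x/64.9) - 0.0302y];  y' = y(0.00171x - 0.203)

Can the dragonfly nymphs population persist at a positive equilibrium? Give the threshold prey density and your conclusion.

Threshold x = 119; K < 119, so no, the predator goes extinct.

The predator equation gives dy/dt > 0 only when x > 0.203/0.00171 = 119.
Without the predator, x → K = 64.9. Since 64.9 < 119, the predator cannot invade.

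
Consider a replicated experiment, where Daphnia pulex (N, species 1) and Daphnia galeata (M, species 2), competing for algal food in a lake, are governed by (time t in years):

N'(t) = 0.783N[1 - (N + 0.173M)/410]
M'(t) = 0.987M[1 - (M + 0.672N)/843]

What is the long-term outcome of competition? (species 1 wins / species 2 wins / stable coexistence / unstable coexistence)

stable coexistence

Compare the nullcline intercepts: K1/α12 = 410/0.173 = 2370 > K2 = 843; K2/α21 = 843/0.672 = 1250 > K1 = 410.
Since both inequalities hold, each species can invade when rare, so the interior equilibrium is stable.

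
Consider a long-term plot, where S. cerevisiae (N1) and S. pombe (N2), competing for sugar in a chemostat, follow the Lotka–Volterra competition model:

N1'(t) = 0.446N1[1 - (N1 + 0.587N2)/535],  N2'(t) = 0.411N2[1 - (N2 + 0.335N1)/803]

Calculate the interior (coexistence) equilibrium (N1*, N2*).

N1* ≈ 79.2, N2* ≈ 776

Setting both brackets to zero gives the nullclines N1 + 0.587N2 = 535 and 0.335N1 + N2 = 803.
Substituting N2 = 803 - 0.335N1 into the first: N1(1 - 0.587·0.335) = 535 - 0.587·803.
So N1* = 63.6/0.803 = 79.2, and then N2* = 803 - 0.335·79.2 = 776.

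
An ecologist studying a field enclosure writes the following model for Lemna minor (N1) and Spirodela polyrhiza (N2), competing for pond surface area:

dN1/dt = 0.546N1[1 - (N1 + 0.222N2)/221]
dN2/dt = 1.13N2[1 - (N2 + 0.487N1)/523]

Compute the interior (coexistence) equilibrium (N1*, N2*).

N1* ≈ 118, N2* ≈ 466

Setting both brackets to zero gives the nullclines N1 + 0.222N2 = 221 and 0.487N1 + N2 = 523.
Substituting N2 = 523 - 0.487N1 into the first: N1(1 - 0.222·0.487) = 221 - 0.222·523.
So N1* = 105/0.892 = 118, and then N2* = 523 - 0.487·118 = 466.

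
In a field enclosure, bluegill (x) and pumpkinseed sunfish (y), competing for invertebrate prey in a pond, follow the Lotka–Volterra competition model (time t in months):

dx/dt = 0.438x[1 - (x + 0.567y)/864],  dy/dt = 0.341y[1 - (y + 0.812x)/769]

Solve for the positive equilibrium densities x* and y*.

x* ≈ 793, y* ≈ 125

Setting both brackets to zero gives the nullclines x + 0.567y = 864 and 0.812x + y = 769.
Substituting y = 769 - 0.812x into the first: x(1 - 0.567·0.812) = 864 - 0.567·769.
So x* = 428/0.54 = 793, and then y* = 769 - 0.812·793 = 125.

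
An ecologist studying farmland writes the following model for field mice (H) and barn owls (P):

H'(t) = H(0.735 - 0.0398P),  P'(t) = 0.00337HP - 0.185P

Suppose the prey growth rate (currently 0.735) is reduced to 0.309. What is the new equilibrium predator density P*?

P* ≈ 7.76

At the interior fixed point, setting dH/dt = 0 with H > 0 fixes P* = (prey growth rate)/(HP coefficient) — independent of the other coefficients.
With the change, P* = 0.309/0.0398 = 7.76; it falls from 18.5.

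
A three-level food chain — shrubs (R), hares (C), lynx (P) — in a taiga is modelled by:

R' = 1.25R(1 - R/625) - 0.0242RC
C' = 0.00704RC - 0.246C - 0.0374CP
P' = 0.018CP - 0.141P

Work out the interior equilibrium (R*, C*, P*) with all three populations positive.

R* ≈ 530, C* ≈ 7.83, P* ≈ 93.2

From dP/dt = 0: 0.018C* = 0.141, so C* = 7.83.
From dR/dt = 0: 1.25(1 - R*/625) = 0.0242·7.83, giving R* = 625·(1 - 0.152) = 530.
From dC/dt = 0: 0.00704·530 - 0.246 = 0.0374P*, so P* = 3.49/0.0374 = 93.2.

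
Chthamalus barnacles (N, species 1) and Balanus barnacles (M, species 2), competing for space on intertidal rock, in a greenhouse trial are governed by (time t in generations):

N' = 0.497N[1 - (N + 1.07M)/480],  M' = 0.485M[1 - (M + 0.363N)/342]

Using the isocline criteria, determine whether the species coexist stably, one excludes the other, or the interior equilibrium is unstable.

Compare the nullcline intercepts: K1/α12 = 480/1.07 = 449 > K2 = 342; K2/α21 = 342/0.363 = 942 > K1 = 480.
Since both inequalities hold, each species can invade when rare, so the interior equilibrium is stable.

stable coexistence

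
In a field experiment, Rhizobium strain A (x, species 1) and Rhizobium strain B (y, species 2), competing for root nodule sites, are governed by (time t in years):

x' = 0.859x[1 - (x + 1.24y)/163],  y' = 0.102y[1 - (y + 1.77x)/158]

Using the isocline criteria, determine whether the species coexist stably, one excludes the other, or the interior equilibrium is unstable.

Compare the nullcline intercepts: K1/α12 = 163/1.24 = 131 < K2 = 158; K2/α21 = 158/1.77 = 89.3 < K1 = 163.
Since both are reversed, neither can invade when rare; the interior point is a saddle.

unstable coexistence (outcome depends on initial conditions)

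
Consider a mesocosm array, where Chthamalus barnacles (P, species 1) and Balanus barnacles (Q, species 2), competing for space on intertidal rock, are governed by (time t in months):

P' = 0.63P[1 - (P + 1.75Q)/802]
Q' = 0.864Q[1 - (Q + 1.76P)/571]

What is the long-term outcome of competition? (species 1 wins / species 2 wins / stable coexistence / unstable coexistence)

Compare the nullcline intercepts: K1/α12 = 802/1.75 = 458 < K2 = 571; K2/α21 = 571/1.76 = 324 < K1 = 802.
Since both are reversed, neither can invade when rare; the interior point is a saddle.

unstable coexistence (outcome depends on initial conditions)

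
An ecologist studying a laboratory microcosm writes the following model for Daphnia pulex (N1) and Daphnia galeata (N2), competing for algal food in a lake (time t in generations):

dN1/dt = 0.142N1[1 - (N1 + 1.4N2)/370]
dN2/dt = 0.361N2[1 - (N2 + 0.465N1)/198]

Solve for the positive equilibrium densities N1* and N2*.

N1* ≈ 266, N2* ≈ 74.4

Setting both brackets to zero gives the nullclines N1 + 1.4N2 = 370 and 0.465N1 + N2 = 198.
Substituting N2 = 198 - 0.465N1 into the first: N1(1 - 1.4·0.465) = 370 - 1.4·198.
So N1* = 92.8/0.349 = 266, and then N2* = 198 - 0.465·266 = 74.4.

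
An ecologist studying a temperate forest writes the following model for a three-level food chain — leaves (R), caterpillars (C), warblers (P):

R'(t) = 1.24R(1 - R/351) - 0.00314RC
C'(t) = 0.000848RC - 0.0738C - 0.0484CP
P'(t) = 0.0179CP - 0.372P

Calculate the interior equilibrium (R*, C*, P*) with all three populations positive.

R* ≈ 333, C* ≈ 20.8, P* ≈ 4.3

From dP/dt = 0: 0.0179C* = 0.372, so C* = 20.8.
From dR/dt = 0: 1.24(1 - R*/351) = 0.00314·20.8, giving R* = 351·(1 - 0.0526) = 333.
From dC/dt = 0: 0.000848·333 - 0.0738 = 0.0484P*, so P* = 0.208/0.0484 = 4.3.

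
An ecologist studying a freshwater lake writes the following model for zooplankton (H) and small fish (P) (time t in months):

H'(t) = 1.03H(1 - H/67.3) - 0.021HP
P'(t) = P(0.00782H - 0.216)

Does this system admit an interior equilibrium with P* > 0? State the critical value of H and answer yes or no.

Threshold H = 27.6; K > 27.6, so yes, the predator persists.

The predator equation gives dP/dt > 0 only when H > 0.216/0.00782 = 27.6.
Without the predator, H → K = 67.3. Since 67.3 > 27.6, the predator can invade and persist.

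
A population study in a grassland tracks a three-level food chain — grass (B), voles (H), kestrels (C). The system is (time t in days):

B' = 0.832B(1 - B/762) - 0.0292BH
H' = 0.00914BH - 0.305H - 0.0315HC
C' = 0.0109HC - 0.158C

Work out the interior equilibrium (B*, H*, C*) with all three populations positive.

From dC/dt = 0: 0.0109H* = 0.158, so H* = 14.5.
From dB/dt = 0: 0.832(1 - B*/762) = 0.0292·14.5, giving B* = 762·(1 - 0.509) = 374.
From dH/dt = 0: 0.00914·374 - 0.305 = 0.0315C*, so C* = 3.12/0.0315 = 98.9.

B* ≈ 374, H* ≈ 14.5, C* ≈ 98.9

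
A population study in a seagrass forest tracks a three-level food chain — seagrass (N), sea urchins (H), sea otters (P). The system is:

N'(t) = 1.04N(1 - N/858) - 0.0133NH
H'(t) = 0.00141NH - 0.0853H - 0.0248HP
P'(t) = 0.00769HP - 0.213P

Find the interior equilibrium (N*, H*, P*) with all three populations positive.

From dP/dt = 0: 0.00769H* = 0.213, so H* = 27.7.
From dN/dt = 0: 1.04(1 - N*/858) = 0.0133·27.7, giving N* = 858·(1 - 0.354) = 554.
From dH/dt = 0: 0.00141·554 - 0.0853 = 0.0248P*, so P* = 0.696/0.0248 = 28.1.

N* ≈ 554, H* ≈ 27.7, P* ≈ 28.1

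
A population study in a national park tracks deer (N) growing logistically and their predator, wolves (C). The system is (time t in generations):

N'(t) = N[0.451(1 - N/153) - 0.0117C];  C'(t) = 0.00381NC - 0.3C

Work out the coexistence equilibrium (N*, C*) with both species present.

N* ≈ 78.7, C* ≈ 18.7

From dC/dt = 0 with C > 0: 0.00381N* = 0.3, so N* = 78.7.
Substitute into dN/dt = 0: 0.451(1 - 78.7/153) = 0.0117C*.
The bracket is 0.485, giving C* = 0.219/0.0117 = 18.7.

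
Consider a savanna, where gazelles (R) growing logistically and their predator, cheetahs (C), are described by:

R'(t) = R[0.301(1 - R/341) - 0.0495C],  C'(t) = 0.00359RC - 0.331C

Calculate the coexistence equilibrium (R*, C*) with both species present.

R* ≈ 92.2, C* ≈ 4.44

From dC/dt = 0 with C > 0: 0.00359R* = 0.331, so R* = 92.2.
Substitute into dR/dt = 0: 0.301(1 - 92.2/341) = 0.0495C*.
The bracket is 0.73, giving C* = 0.22/0.0495 = 4.44.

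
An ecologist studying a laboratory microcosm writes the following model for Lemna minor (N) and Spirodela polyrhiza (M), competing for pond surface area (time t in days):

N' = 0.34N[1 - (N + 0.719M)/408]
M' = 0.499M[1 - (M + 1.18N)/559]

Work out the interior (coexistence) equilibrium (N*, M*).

Setting both brackets to zero gives the nullclines N + 0.719M = 408 and 1.18N + M = 559.
Substituting M = 559 - 1.18N into the first: N(1 - 0.719·1.18) = 408 - 0.719·559.
So N* = 6.08/0.152 = 40.1, and then M* = 559 - 1.18·40.1 = 512.

N* ≈ 40.1, M* ≈ 512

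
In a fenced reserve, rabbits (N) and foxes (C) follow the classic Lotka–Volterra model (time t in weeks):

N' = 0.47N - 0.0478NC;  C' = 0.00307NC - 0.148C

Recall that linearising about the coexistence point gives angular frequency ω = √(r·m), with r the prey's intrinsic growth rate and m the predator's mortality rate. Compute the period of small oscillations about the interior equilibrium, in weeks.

T ≈ 23.8 weeks

Here r = 0.47 and m = 0.148, so r·m = 0.0696.
ω = √0.0696 = 0.264 per week, hence T = 2π/ω ≈ 23.8 weeks.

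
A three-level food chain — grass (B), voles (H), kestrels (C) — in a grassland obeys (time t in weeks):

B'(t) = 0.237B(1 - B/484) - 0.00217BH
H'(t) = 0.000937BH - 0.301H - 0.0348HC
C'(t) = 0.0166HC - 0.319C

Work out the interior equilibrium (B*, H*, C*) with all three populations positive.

B* ≈ 399, H* ≈ 19.2, C* ≈ 2.09

From dC/dt = 0: 0.0166H* = 0.319, so H* = 19.2.
From dB/dt = 0: 0.237(1 - B*/484) = 0.00217·19.2, giving B* = 484·(1 - 0.176) = 399.
From dH/dt = 0: 0.000937·399 - 0.301 = 0.0348C*, so C* = 0.0727/0.0348 = 2.09.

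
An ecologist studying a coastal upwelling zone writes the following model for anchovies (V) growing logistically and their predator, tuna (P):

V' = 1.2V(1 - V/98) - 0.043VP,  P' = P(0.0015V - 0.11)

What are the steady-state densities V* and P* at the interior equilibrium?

From dP/dt = 0 with P > 0: 0.0015V* = 0.11, so V* = 73.3.
Substitute into dV/dt = 0: 1.2(1 - 73.3/98) = 0.043P*.
The bracket is 0.252, giving P* = 0.302/0.043 = 7.02.

V* ≈ 73.3, P* ≈ 7.02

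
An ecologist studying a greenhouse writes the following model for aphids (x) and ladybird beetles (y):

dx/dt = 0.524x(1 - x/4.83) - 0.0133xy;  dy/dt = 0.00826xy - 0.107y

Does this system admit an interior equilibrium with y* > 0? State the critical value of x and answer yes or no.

The predator equation gives dy/dt > 0 only when x > 0.107/0.00826 = 13.
Without the predator, x → K = 4.83. Since 4.83 < 13, the predator cannot invade.

Threshold x = 13; K < 13, so no, the predator goes extinct.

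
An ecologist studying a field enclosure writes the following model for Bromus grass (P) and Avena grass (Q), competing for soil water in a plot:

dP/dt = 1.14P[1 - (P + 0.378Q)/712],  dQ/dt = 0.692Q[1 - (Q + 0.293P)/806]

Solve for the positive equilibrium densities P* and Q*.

P* ≈ 458, Q* ≈ 672

Setting both brackets to zero gives the nullclines P + 0.378Q = 712 and 0.293P + Q = 806.
Substituting Q = 806 - 0.293P into the first: P(1 - 0.378·0.293) = 712 - 0.378·806.
So P* = 407/0.889 = 458, and then Q* = 806 - 0.293·458 = 672.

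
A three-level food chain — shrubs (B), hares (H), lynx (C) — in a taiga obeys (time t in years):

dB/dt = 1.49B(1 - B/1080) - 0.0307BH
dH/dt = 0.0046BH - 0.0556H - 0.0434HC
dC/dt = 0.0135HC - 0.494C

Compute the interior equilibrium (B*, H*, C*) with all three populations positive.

From dC/dt = 0: 0.0135H* = 0.494, so H* = 36.6.
From dB/dt = 0: 1.49(1 - B*/1080) = 0.0307·36.6, giving B* = 1080·(1 - 0.754) = 266.
From dH/dt = 0: 0.0046·266 - 0.0556 = 0.0434C*, so C* = 1.17/0.0434 = 26.9.

B* ≈ 266, H* ≈ 36.6, C* ≈ 26.9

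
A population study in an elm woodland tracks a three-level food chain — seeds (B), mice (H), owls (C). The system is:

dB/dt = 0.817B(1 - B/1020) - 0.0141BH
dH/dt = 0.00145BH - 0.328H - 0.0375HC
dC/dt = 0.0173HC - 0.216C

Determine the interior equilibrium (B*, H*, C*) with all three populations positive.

B* ≈ 800, H* ≈ 12.5, C* ≈ 22.2

From dC/dt = 0: 0.0173H* = 0.216, so H* = 12.5.
From dB/dt = 0: 0.817(1 - B*/1020) = 0.0141·12.5, giving B* = 1020·(1 - 0.215) = 800.
From dH/dt = 0: 0.00145·800 - 0.328 = 0.0375C*, so C* = 0.832/0.0375 = 22.2.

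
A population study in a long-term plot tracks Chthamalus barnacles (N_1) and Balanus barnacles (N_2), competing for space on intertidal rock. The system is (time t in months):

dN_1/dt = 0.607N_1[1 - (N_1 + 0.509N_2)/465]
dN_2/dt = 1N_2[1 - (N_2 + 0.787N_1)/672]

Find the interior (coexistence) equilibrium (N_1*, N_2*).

Setting both brackets to zero gives the nullclines N_1 + 0.509N_2 = 465 and 0.787N_1 + N_2 = 672.
Substituting N_2 = 672 - 0.787N_1 into the first: N_1(1 - 0.509·0.787) = 465 - 0.509·672.
So N_1* = 123/0.599 = 205, and then N_2* = 672 - 0.787·205 = 511.

N_1* ≈ 205, N_2* ≈ 511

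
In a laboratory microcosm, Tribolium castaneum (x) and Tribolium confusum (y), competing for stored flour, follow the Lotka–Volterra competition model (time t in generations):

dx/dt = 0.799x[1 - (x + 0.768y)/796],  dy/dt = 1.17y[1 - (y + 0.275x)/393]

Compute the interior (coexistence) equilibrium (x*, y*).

Setting both brackets to zero gives the nullclines x + 0.768y = 796 and 0.275x + y = 393.
Substituting y = 393 - 0.275x into the first: x(1 - 0.768·0.275) = 796 - 0.768·393.
So x* = 494/0.789 = 626, and then y* = 393 - 0.275·626 = 221.

x* ≈ 626, y* ≈ 221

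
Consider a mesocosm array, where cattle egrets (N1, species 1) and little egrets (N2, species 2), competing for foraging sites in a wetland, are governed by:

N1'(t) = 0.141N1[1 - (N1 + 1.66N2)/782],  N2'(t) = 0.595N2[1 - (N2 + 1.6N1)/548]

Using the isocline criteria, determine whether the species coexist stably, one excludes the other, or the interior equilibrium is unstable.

Compare the nullcline intercepts: K1/α12 = 782/1.66 = 471 < K2 = 548; K2/α21 = 548/1.6 = 342 < K1 = 782.
Since both are reversed, neither can invade when rare; the interior point is a saddle.

unstable coexistence (outcome depends on initial conditions)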